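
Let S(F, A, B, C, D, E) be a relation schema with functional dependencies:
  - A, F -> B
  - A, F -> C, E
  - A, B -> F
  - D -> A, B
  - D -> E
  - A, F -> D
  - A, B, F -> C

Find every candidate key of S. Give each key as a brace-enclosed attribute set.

{A, B}, {A, F}, {D}

Closure of {D} is {A, B, C, D, E, F}, the whole schema; {D} is a candidate key.
Closure of {A, B} is {A, B, C, D, E, F}, the whole schema; {A, B} is a candidate key.
Closure of {A, F} is {A, B, C, D, E, F}, the whole schema; {A, F} is a candidate key.
These are minimal and exhaustive — every other superkey contains one of them.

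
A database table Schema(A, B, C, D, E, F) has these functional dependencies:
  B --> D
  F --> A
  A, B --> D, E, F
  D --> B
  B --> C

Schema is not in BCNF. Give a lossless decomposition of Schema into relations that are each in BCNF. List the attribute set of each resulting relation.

{A, F}; {B, C, D}; {B, E, F}

Candidate keys of the original relation: {A, B}, {A, D}, {B, F}, {D, F}.
In {A, B, C, D, E, F}, {B} is not a superkey ({B}⁺ restricted to this set is {B, C, D}), so split on B --> C, D into {B, C, D} and {A, B, E, F}.
{B, C, D}: every determinant is a superkey — BCNF.
In {A, B, E, F}, {F} is not a superkey ({F}⁺ restricted to this set is {A, F}), so split on F --> A into {A, F} and {B, E, F}.
{A, F}: every determinant is a superkey — BCNF.
{B, E, F}: every determinant is a superkey — BCNF.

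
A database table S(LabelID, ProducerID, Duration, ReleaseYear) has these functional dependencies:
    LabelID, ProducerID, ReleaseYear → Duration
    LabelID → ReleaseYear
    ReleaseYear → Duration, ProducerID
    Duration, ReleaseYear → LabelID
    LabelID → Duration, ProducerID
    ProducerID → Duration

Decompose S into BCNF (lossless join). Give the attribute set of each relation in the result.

{Duration, ProducerID}; {LabelID, ProducerID, ReleaseYear}

Candidate keys of the original relation: {LabelID}, {ReleaseYear}.
In {Duration, LabelID, ProducerID, ReleaseYear}, {ProducerID} is not a superkey ({ProducerID}⁺ restricted to this set is {Duration, ProducerID}), so split on ProducerID → Duration into {Duration, ProducerID} and {LabelID, ProducerID, ReleaseYear}.
{Duration, ProducerID} is in BCNF.
{LabelID, ProducerID, ReleaseYear} is in BCNF.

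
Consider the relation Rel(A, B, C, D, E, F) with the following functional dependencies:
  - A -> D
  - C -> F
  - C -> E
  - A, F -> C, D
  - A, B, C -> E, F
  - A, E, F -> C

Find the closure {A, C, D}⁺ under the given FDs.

{A, C, D, E, F}

Start with {A, C, D}.
C -> F applies; add {F} → now {A, C, D, F}.
C -> E applies; add {E} → now {A, C, D, E, F}.
No further FD applies.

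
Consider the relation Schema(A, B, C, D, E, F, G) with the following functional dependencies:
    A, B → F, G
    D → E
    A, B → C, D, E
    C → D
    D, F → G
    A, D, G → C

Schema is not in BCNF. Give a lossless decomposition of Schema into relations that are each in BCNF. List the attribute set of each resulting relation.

{A, B, C, F}; {C, D}; {C, F, G}; {D, E}

Candidate key of the original relation: {A, B}.
Within {A, B, C, D, E, F, G}: {D}⁺ ∩ {A, B, C, D, E, F, G} = {D, E}, not the whole set, so D → E violates BCNF; decompose into {D, E} and {A, B, C, D, F, G}.
{D, E} has no BCNF violation.
Within {A, B, C, D, F, G}: {C}⁺ ∩ {A, B, C, D, F, G} = {C, D}, not the whole set, so C → D violates BCNF; decompose into {C, D} and {A, B, C, F, G}.
{C, D} has no BCNF violation.
Within {A, B, C, F, G}: {C, F}⁺ ∩ {A, B, C, F, G} = {C, F, G}, not the whole set, so C, F → G violates BCNF; decompose into {C, F, G} and {A, B, C, F}.
{C, F, G} has no BCNF violation.
{A, B, C, F} has no BCNF violation.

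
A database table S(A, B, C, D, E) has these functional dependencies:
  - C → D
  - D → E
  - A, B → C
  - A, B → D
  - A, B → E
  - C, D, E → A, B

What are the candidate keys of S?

{A, B}, {C}

Closure of {C} is {A, B, C, D, E}, the whole schema; {C} is a candidate key.
Closure of {A, B} is {A, B, C, D, E}, the whole schema; {A, B} is a candidate key.
These are minimal and exhaustive — every other superkey contains one of them.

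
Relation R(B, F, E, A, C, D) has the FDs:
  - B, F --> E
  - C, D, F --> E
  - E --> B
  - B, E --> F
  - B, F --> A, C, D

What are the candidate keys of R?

{B, F}, {C, D, F}, {E}

Closure of {E} is {A, B, C, D, E, F}, the whole schema; {E} is a candidate key.
Closure of {B, F} is {A, B, C, D, E, F}, the whole schema; {B, F} is a candidate key.
Closure of {C, D, F} is {A, B, C, D, E, F}, the whole schema; {C, D, F} is a candidate key.
These are minimal and exhaustive — every other superkey contains one of them.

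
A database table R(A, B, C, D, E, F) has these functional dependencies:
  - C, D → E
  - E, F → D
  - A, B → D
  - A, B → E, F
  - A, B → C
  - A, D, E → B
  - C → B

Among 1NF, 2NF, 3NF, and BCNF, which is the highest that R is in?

3NF

Candidate keys: {A, B}, {A, C}, {A, D, E}, {A, E, F}. Prime attributes: {A, B, C, D, E, F}.
C, D → E breaks BCNF: {C, D}⁺ = {B, C, D, E}, so {C, D} is not a superkey.
But every attribute on its right side ({E}) is prime, and the same holds for every other non-superkey FD, so 3NF still holds.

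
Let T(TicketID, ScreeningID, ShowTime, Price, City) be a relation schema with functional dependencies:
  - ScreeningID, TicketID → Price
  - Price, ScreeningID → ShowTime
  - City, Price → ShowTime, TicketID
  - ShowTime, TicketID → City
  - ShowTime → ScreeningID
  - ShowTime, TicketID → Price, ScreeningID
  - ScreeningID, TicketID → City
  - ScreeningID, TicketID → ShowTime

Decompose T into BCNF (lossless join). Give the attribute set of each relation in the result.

{City, Price, ScreeningID, TicketID}; {Price, ShowTime}; {ScreeningID, ShowTime}

Candidate keys of the original relation: {City, Price}, {ScreeningID, TicketID}, {ShowTime, TicketID}.
In {City, Price, ScreeningID, ShowTime, TicketID}, {Price, ScreeningID} is not a superkey ({Price, ScreeningID}⁺ restricted to this set is {Price, ScreeningID, ShowTime}), so split on Price, ScreeningID → ShowTime into {Price, ScreeningID, ShowTime} and {City, Price, ScreeningID, TicketID}.
In {Price, ScreeningID, ShowTime}, {ShowTime} is not a superkey ({ShowTime}⁺ restricted to this set is {ScreeningID, ShowTime}), so split on ShowTime → ScreeningID into {ScreeningID, ShowTime} and {Price, ShowTime}.
{ScreeningID, ShowTime} is in BCNF.
{Price, ShowTime} is in BCNF.
{City, Price, ScreeningID, TicketID} is in BCNF.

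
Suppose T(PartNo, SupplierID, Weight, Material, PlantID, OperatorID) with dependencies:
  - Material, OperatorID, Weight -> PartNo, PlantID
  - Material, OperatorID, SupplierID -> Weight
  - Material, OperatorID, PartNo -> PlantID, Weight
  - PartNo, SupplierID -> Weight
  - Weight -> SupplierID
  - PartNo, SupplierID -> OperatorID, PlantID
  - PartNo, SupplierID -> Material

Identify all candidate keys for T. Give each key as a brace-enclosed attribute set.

{PartNo, SupplierID}⁺ = {Material, OperatorID, PartNo, PlantID, SupplierID, Weight}, which is every attribute, so {PartNo, SupplierID} is a candidate key.
{PartNo, Weight}⁺ = {Material, OperatorID, PartNo, PlantID, SupplierID, Weight}, which is every attribute, so {PartNo, Weight} is a candidate key.
{Material, OperatorID, PartNo}⁺ = {Material, OperatorID, PartNo, PlantID, SupplierID, Weight}, which is every attribute, so {Material, OperatorID, PartNo} is a candidate key.
{Material, OperatorID, SupplierID}⁺ = {Material, OperatorID, PartNo, PlantID, SupplierID, Weight}, which is every attribute, so {Material, OperatorID, SupplierID} is a candidate key.
{Material, OperatorID, Weight}⁺ = {Material, OperatorID, PartNo, PlantID, SupplierID, Weight}, which is every attribute, so {Material, OperatorID, Weight} is a candidate key.
Any other superkey properly contains one of these, so there are no further candidate keys.

{Material, OperatorID, PartNo}, {Material, OperatorID, SupplierID}, {Material, OperatorID, Weight}, {PartNo, SupplierID}, {PartNo, Weight}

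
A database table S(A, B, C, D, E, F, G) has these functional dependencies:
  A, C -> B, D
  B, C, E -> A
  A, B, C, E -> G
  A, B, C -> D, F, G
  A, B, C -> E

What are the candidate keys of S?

{A, C}, {B, C, E}

{C} never appears on the right of any FD, so every key must include it.
{A, C} is a candidate key since {A, C}⁺ = {A, B, C, D, E, F, G} covers every attribute.
{B, C, E} is a candidate key since {B, C, E}⁺ = {A, B, C, D, E, F, G} covers every attribute.
Any other superkey properly contains one of these, so there are no further candidate keys.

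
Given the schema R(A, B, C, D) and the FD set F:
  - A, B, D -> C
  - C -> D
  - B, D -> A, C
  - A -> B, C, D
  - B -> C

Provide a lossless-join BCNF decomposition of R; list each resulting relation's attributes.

Candidate keys of the original relation: {A}, {B}.
In {A, B, C, D}, {C} is not a superkey ({C}⁺ restricted to this set is {C, D}), so split on C -> D into {C, D} and {A, B, C}.
{C, D}: every determinant is a superkey — BCNF.
{A, B, C}: every determinant is a superkey — BCNF.

{A, B, C}; {C, D}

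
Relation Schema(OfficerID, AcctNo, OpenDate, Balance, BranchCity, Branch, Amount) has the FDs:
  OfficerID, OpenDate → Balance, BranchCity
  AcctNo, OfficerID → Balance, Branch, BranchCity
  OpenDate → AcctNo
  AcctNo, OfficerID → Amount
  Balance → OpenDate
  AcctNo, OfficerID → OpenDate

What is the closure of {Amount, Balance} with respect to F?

{AcctNo, Amount, Balance, OpenDate}

Start with {Amount, Balance}.
Balance → OpenDate applies; add {OpenDate} → now {Amount, Balance, OpenDate}.
OpenDate → AcctNo applies; add {AcctNo} → now {AcctNo, Amount, Balance, OpenDate}.
No further FD applies.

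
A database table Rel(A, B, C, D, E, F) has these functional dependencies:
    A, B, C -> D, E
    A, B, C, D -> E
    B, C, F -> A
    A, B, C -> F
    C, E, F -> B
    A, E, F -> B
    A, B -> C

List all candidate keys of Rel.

{A, B} is a candidate key since {A, B}⁺ = {A, B, C, D, E, F} covers every attribute.
{A, E, F} is a candidate key since {A, E, F}⁺ = {A, B, C, D, E, F} covers every attribute.
{B, C, F} is a candidate key since {B, C, F}⁺ = {A, B, C, D, E, F} covers every attribute.
{C, E, F} is a candidate key since {C, E, F}⁺ = {A, B, C, D, E, F} covers every attribute.
No proper subset of any of these is a key, and no other minimal superkey exists.

{A, B}, {A, E, F}, {B, C, F}, {C, E, F}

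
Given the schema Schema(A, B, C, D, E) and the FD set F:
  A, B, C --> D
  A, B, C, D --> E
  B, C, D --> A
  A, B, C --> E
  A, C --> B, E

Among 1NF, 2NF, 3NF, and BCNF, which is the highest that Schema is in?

Candidate keys: {A, C}, {B, C, D}. Prime attributes: {A, B, C, D}.
Each dependency's left side is a superkey — BCNF holds.

BCNF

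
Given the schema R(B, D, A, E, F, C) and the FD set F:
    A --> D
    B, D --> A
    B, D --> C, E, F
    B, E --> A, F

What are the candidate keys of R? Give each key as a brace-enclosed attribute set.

Attributes never on any right-hand side: {B} — every candidate key must contain it.
Closure of {A, B} is {A, B, C, D, E, F}, the whole schema; {A, B} is a candidate key.
Closure of {B, D} is {A, B, C, D, E, F}, the whole schema; {B, D} is a candidate key.
Closure of {B, E} is {A, B, C, D, E, F}, the whole schema; {B, E} is a candidate key.
No proper subset of any of these is a key, and no other minimal superkey exists.

{A, B}, {B, D}, {B, E}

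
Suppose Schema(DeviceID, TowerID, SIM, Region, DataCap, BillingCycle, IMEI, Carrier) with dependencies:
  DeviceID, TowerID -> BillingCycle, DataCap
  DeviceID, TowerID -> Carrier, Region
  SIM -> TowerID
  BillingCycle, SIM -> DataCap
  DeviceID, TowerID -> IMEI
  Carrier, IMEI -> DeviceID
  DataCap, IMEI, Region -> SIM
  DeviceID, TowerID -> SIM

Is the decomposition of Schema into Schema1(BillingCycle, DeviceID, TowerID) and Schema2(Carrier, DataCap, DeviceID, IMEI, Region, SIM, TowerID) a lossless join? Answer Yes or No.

The shared attributes are {DeviceID, TowerID} and {DeviceID, TowerID}⁺ = {BillingCycle, Carrier, DataCap, DeviceID, IMEI, Region, SIM, TowerID}.
Since Schema1 ⊆ {BillingCycle, Carrier, DataCap, DeviceID, IMEI, Region, SIM, TowerID}, the intersection is a superkey of Schema1; the decomposition is lossless.

Yes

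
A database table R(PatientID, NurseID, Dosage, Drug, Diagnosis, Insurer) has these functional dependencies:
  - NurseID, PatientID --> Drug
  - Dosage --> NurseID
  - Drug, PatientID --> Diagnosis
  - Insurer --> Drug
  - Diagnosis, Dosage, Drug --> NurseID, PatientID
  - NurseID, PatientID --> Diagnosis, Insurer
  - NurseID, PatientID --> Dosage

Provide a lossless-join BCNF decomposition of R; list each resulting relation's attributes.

Candidate keys of the original relation: {Diagnosis, Dosage, Drug}, {Diagnosis, Dosage, Insurer}, {Dosage, PatientID}, {NurseID, PatientID}.
Within {Diagnosis, Dosage, Drug, Insurer, NurseID, PatientID}: {Dosage}⁺ ∩ {Diagnosis, Dosage, Drug, Insurer, NurseID, PatientID} = {Dosage, NurseID}, not the whole set, so Dosage --> NurseID violates BCNF; decompose into {Dosage, NurseID} and {Diagnosis, Dosage, Drug, Insurer, PatientID}.
{Dosage, NurseID} has no BCNF violation.
Within {Diagnosis, Dosage, Drug, Insurer, PatientID}: {Drug, PatientID}⁺ ∩ {Diagnosis, Dosage, Drug, Insurer, PatientID} = {Diagnosis, Drug, PatientID}, not the whole set, so Drug, PatientID --> Diagnosis violates BCNF; decompose into {Diagnosis, Drug, PatientID} and {Dosage, Drug, Insurer, PatientID}.
{Diagnosis, Drug, PatientID} has no BCNF violation.
Within {Dosage, Drug, Insurer, PatientID}: {Insurer}⁺ ∩ {Dosage, Drug, Insurer, PatientID} = {Drug, Insurer}, not the whole set, so Insurer --> Drug violates BCNF; decompose into {Drug, Insurer} and {Dosage, Insurer, PatientID}.
{Drug, Insurer} has no BCNF violation.
{Dosage, Insurer, PatientID} has no BCNF violation.

{Diagnosis, Drug, PatientID}; {Dosage, Insurer, PatientID}; {Dosage, NurseID}; {Drug, Insurer}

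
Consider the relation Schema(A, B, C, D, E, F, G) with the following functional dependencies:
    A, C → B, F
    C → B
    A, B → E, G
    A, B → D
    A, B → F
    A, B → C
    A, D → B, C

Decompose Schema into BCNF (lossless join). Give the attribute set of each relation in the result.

Candidate keys of the original relation: {A, B}, {A, C}, {A, D}.
In {A, B, C, D, E, F, G}, {C} is not a superkey ({C}⁺ restricted to this set is {B, C}), so split on C → B into {B, C} and {A, C, D, E, F, G}.
{B, C}: every determinant is a superkey — BCNF.
{A, C, D, E, F, G}: every determinant is a superkey — BCNF.

{A, C, D, E, F, G}; {B, C}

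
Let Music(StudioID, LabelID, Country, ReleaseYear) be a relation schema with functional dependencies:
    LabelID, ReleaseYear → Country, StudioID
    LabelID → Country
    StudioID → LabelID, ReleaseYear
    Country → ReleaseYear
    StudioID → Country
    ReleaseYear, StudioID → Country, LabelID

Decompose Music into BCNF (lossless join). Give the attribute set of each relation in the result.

{Country, LabelID, StudioID}; {Country, ReleaseYear}

Candidate keys of the original relation: {LabelID}, {StudioID}.
{Country, LabelID, ReleaseYear, StudioID}: {Country} determines {Country, ReleaseYear} here but is not a superkey — split on Country → ReleaseYear, giving {Country, ReleaseYear} and {Country, LabelID, StudioID}.
{Country, ReleaseYear} has no BCNF violation.
{Country, LabelID, StudioID} has no BCNF violation.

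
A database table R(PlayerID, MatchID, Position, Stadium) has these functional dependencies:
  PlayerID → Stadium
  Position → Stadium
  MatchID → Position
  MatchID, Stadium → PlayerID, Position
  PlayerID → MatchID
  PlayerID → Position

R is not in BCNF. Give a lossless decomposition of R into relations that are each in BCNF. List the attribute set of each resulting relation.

Candidate keys of the original relation: {MatchID}, {PlayerID}.
Within {MatchID, PlayerID, Position, Stadium}: {Position}⁺ ∩ {MatchID, PlayerID, Position, Stadium} = {Position, Stadium}, not the whole set, so Position → Stadium violates BCNF; decompose into {Position, Stadium} and {MatchID, PlayerID, Position}.
{Position, Stadium} has no BCNF violation.
{MatchID, PlayerID, Position} has no BCNF violation.

{MatchID, PlayerID, Position}; {Position, Stadium}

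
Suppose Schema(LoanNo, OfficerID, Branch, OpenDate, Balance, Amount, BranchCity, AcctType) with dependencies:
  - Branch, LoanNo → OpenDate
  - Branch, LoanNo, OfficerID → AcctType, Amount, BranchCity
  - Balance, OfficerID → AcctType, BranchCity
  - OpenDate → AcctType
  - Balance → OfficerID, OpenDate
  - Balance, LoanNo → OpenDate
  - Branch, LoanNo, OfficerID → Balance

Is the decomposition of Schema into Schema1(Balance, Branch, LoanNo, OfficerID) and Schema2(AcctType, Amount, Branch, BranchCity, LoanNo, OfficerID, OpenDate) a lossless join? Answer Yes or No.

Yes

The shared attributes are {Branch, LoanNo, OfficerID} and {Branch, LoanNo, OfficerID}⁺ = {AcctType, Amount, Balance, Branch, BranchCity, LoanNo, OfficerID, OpenDate}.
Since Schema1 ⊆ {AcctType, Amount, Balance, Branch, BranchCity, LoanNo, OfficerID, OpenDate}, the intersection is a superkey of Schema1; the decomposition is lossless.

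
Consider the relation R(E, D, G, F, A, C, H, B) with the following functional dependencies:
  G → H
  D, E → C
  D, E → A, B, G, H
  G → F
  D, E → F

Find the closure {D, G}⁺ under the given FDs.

Start with {D, G}.
G → H applies; add {H} → now {D, G, H}.
G → F applies; add {F} → now {D, F, G, H}.
No further FD applies.

{D, F, G, H}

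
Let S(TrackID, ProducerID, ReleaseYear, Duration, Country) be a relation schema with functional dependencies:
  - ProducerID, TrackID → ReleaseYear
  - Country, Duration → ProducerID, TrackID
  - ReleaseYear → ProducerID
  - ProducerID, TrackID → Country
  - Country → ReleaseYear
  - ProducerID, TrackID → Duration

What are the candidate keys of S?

{Country, Duration}, {Country, TrackID}, {ProducerID, TrackID}, {ReleaseYear, TrackID}

{Country, Duration}⁺ = {Country, Duration, ProducerID, ReleaseYear, TrackID} — all of the relation — so {Country, Duration} is a candidate key.
{Country, TrackID}⁺ = {Country, Duration, ProducerID, ReleaseYear, TrackID} — all of the relation — so {Country, TrackID} is a candidate key.
{ProducerID, TrackID}⁺ = {Country, Duration, ProducerID, ReleaseYear, TrackID} — all of the relation — so {ProducerID, TrackID} is a candidate key.
{ReleaseYear, TrackID}⁺ = {Country, Duration, ProducerID, ReleaseYear, TrackID} — all of the relation — so {ReleaseYear, TrackID} is a candidate key.
No proper subset of any of these is a key, and no other minimal superkey exists.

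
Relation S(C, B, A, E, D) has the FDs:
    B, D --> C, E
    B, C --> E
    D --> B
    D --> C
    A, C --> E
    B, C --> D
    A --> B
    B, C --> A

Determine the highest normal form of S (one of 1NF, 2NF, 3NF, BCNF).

Candidate keys: {A, C}, {B, C}, {D}. Prime attributes: {A, B, C, D}.
For A --> B we have {A}⁺ = {A, B}; {A} is not a superkey, so BCNF fails.
But every attribute on its right side ({B}) is prime, and the same holds for every other non-superkey FD, so 3NF still holds.

3NF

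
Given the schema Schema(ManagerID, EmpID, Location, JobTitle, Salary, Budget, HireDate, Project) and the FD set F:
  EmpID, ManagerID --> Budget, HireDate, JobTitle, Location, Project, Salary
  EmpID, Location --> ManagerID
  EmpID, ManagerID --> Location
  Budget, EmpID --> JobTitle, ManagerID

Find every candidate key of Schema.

{EmpID} never appears on the right of any FD, so every key must include it.
{Budget, EmpID}⁺ = {Budget, EmpID, HireDate, JobTitle, Location, ManagerID, Project, Salary}, which is every attribute, so {Budget, EmpID} is a candidate key.
{EmpID, Location}⁺ = {Budget, EmpID, HireDate, JobTitle, Location, ManagerID, Project, Salary}, which is every attribute, so {EmpID, Location} is a candidate key.
{EmpID, ManagerID}⁺ = {Budget, EmpID, HireDate, JobTitle, Location, ManagerID, Project, Salary}, which is every attribute, so {EmpID, ManagerID} is a candidate key.
No proper subset of any of these is a key, and no other minimal superkey exists.

{Budget, EmpID}, {EmpID, Location}, {EmpID, ManagerID}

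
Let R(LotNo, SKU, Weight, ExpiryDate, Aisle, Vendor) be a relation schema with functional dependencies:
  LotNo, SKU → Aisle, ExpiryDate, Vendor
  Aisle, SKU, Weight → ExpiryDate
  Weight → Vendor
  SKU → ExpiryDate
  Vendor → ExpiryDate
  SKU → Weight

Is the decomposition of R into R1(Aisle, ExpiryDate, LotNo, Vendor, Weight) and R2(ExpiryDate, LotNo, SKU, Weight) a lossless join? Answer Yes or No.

No

R1 ∩ R2 = {ExpiryDate, LotNo, Weight}; its closure under F is {ExpiryDate, LotNo, Vendor, Weight}.
Neither R1 nor R2 is contained in that closure, so the decomposition is lossy.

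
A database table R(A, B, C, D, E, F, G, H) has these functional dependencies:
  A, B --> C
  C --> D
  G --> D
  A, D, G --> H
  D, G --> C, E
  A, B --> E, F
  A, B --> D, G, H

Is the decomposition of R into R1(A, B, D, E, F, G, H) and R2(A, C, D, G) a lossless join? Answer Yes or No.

Yes

The shared attributes are {A, D, G} and {A, D, G}⁺ = {A, C, D, E, G, H}.
Since R2 ⊆ {A, C, D, E, G, H}, the intersection is a superkey of R2; the decomposition is lossless.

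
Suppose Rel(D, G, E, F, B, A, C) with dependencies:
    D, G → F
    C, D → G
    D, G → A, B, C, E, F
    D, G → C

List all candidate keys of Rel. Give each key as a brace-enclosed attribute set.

{D} never appears on the right of any FD, so every key must include it.
{C, D}⁺ = {A, B, C, D, E, F, G} — all of the relation — so {C, D} is a candidate key.
{D, G}⁺ = {A, B, C, D, E, F, G} — all of the relation — so {D, G} is a candidate key.
Any other superkey properly contains one of these, so there are no further candidate keys.

{C, D}, {D, G}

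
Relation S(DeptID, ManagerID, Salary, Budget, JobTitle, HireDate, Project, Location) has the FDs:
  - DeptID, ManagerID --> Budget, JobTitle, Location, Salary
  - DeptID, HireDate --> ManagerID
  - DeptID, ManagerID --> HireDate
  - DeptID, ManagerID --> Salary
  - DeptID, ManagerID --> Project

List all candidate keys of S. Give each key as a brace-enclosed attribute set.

{DeptID, HireDate}, {DeptID, ManagerID}

No FD produces {DeptID}, so it must be in every candidate key.
{DeptID, HireDate}⁺ = {Budget, DeptID, HireDate, JobTitle, Location, ManagerID, Project, Salary} — all of the relation — so {DeptID, HireDate} is a candidate key.
{DeptID, ManagerID}⁺ = {Budget, DeptID, HireDate, JobTitle, Location, ManagerID, Project, Salary} — all of the relation — so {DeptID, ManagerID} is a candidate key.
These are minimal and exhaustive — every other superkey contains one of them.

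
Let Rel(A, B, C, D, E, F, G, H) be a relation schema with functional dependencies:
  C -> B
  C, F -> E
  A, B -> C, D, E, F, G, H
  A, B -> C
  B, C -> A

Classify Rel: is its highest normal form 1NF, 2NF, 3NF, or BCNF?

BCNF

Candidate keys: {A, B}, {C}. Prime attributes: {A, B, C}.
The left-hand side of every FD is a superkey, so BCNF is satisfied.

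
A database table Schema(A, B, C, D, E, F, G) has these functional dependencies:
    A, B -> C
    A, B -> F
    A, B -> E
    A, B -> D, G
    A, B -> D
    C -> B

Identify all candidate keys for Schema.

{A, B}, {A, C}

{A} never appears on the right of any FD, so every key must include it.
{A, B} is a candidate key since {A, B}⁺ = {A, B, C, D, E, F, G} covers every attribute.
{A, C} is a candidate key since {A, C}⁺ = {A, B, C, D, E, F, G} covers every attribute.
No proper subset of any of these is a key, and no other minimal superkey exists.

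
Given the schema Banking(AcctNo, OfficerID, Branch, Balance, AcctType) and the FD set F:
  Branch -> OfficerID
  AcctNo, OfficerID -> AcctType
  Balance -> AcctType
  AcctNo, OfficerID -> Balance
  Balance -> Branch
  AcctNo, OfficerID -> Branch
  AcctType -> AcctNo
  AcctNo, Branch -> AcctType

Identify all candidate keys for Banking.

{Balance} is a candidate key since {Balance}⁺ = {AcctNo, AcctType, Balance, Branch, OfficerID} covers every attribute.
{AcctNo, Branch} is a candidate key since {AcctNo, Branch}⁺ = {AcctNo, AcctType, Balance, Branch, OfficerID} covers every attribute.
{AcctNo, OfficerID} is a candidate key since {AcctNo, OfficerID}⁺ = {AcctNo, AcctType, Balance, Branch, OfficerID} covers every attribute.
{AcctType, Branch} is a candidate key since {AcctType, Branch}⁺ = {AcctNo, AcctType, Balance, Branch, OfficerID} covers every attribute.
{AcctType, OfficerID} is a candidate key since {AcctType, OfficerID}⁺ = {AcctNo, AcctType, Balance, Branch, OfficerID} covers every attribute.
Any other superkey properly contains one of these, so there are no further candidate keys.

{AcctNo, Branch}, {AcctNo, OfficerID}, {AcctType, Branch}, {AcctType, OfficerID}, {Balance}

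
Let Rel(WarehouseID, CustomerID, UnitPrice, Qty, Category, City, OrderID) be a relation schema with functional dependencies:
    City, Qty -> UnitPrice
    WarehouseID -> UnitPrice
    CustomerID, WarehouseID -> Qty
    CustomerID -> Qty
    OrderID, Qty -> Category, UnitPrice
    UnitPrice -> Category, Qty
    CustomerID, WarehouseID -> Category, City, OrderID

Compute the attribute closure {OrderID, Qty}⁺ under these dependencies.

Start with {OrderID, Qty}.
OrderID, Qty -> Category, UnitPrice applies; add {Category, UnitPrice} → now {Category, OrderID, Qty, UnitPrice}.
No further FD applies.

{Category, OrderID, Qty, UnitPrice}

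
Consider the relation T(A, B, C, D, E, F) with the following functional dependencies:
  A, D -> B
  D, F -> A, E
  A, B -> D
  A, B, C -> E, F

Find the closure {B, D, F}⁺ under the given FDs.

Start with {B, D, F}.
D, F -> A, E applies; add {A, E} → now {A, B, D, E, F}.
No further FD applies.

{A, B, D, E, F}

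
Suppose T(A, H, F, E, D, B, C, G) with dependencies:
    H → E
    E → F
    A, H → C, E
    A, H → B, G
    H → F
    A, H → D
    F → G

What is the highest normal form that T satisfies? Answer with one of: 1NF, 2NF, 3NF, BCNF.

Candidate key: {A, H}. Prime attributes: {A, H}.
H → E breaks BCNF: {H}⁺ = {E, F, G, H}, so {H} is not a superkey.
H → E determines the non-prime attribute {E} from a non-superkey — 3NF is violated.
Since {H} ⊂ {A, H} and {H}⁺ ⊇ {E, F, G} with {E, F, G} non-prime, there is a partial dependency; 2NF fails.

1NF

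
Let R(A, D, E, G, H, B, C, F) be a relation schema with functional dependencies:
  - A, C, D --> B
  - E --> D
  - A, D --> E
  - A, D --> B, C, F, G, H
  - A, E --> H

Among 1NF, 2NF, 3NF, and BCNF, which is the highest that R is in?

3NF

Candidate keys: {A, D}, {A, E}. Prime attributes: {A, D, E}.
For E --> D we have {E}⁺ = {D, E}; {E} is not a superkey, so BCNF fails.
Its right-hand attributes {D} are all prime, as are those of every other non-superkey FD — the relation is in 3NF.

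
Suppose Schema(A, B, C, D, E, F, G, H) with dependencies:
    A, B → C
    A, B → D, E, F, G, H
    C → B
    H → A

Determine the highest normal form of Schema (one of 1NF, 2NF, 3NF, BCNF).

3NF

Candidate keys: {A, B}, {A, C}, {B, H}, {C, H}. Prime attributes: {A, B, C, H}.
For C → B we have {C}⁺ = {B, C}; {C} is not a superkey, so BCNF fails.
But every attribute on its right side ({B}) is prime, and the same holds for every other non-superkey FD, so 3NF still holds.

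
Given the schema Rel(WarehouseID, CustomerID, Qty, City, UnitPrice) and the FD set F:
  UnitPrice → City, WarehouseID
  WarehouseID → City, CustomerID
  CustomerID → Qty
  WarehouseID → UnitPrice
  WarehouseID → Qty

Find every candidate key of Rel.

{UnitPrice} is a candidate key since {UnitPrice}⁺ = {City, CustomerID, Qty, UnitPrice, WarehouseID} covers every attribute.
{WarehouseID} is a candidate key since {WarehouseID}⁺ = {City, CustomerID, Qty, UnitPrice, WarehouseID} covers every attribute.
Any other superkey properly contains one of these, so there are no further candidate keys.

{UnitPrice}, {WarehouseID}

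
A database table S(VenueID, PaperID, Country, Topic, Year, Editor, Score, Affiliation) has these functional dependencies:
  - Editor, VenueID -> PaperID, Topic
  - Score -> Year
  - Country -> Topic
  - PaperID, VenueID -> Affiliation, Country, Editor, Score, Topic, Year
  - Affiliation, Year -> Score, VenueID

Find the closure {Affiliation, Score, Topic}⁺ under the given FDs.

Start with {Affiliation, Score, Topic}.
Score -> Year applies; add {Year} → now {Affiliation, Score, Topic, Year}.
Affiliation, Year -> Score, VenueID applies; add {VenueID} → now {Affiliation, Score, Topic, VenueID, Year}.
No further FD applies.

{Affiliation, Score, Topic, VenueID, Year}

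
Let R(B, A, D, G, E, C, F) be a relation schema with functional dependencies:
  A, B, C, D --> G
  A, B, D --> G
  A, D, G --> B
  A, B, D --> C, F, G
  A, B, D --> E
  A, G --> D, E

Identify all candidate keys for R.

{A, B, D}, {A, G}

Attributes never on any right-hand side: {A} — every candidate key must contain it.
{A, G} is a candidate key since {A, G}⁺ = {A, B, C, D, E, F, G} covers every attribute.
{A, B, D} is a candidate key since {A, B, D}⁺ = {A, B, C, D, E, F, G} covers every attribute.
Any other superkey properly contains one of these, so there are no further candidate keys.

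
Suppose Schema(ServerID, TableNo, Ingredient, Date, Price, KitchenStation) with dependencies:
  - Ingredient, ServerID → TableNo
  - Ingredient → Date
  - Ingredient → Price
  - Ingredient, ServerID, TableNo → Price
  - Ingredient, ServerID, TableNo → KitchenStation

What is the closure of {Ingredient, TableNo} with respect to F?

Start with {Ingredient, TableNo}.
Ingredient → Date applies; add {Date} → now {Date, Ingredient, TableNo}.
Ingredient → Price applies; add {Price} → now {Date, Ingredient, Price, TableNo}.
No further FD applies.

{Date, Ingredient, Price, TableNo}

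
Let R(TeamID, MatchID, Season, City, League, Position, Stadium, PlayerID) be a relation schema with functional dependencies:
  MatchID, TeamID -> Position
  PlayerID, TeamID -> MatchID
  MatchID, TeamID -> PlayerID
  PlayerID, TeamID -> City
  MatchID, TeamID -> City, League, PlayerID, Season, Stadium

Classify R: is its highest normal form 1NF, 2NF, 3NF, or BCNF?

BCNF

Candidate keys: {MatchID, TeamID}, {PlayerID, TeamID}. Prime attributes: {MatchID, PlayerID, TeamID}.
Each dependency's left side is a superkey — BCNF holds.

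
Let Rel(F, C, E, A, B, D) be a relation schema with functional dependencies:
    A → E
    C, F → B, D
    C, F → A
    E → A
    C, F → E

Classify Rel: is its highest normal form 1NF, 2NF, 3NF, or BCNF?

Candidate key: {C, F}. Prime attributes: {C, F}.
A → E: {A}⁺ = {A, E}, which is not all of the attributes, so the left side is not a superkey — BCNF is violated.
Because {E} is non-prime and the left side of A → E is not a superkey, the relation is not in 3NF.
No proper subset of a key has a non-prime attribute in its closure, so there is no partial dependency; 2NF holds.

2NF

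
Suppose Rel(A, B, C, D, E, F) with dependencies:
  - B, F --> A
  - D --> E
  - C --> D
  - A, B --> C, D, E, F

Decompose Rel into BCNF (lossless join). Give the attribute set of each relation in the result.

Candidate keys of the original relation: {A, B}, {B, F}.
In {A, B, C, D, E, F}, {D} is not a superkey ({D}⁺ restricted to this set is {D, E}), so split on D --> E into {D, E} and {A, B, C, D, F}.
{D, E} has no BCNF violation.
In {A, B, C, D, F}, {C} is not a superkey ({C}⁺ restricted to this set is {C, D}), so split on C --> D into {C, D} and {A, B, C, F}.
{C, D} has no BCNF violation.
{A, B, C, F} has no BCNF violation.

{A, B, C, F}; {C, D}; {D, E}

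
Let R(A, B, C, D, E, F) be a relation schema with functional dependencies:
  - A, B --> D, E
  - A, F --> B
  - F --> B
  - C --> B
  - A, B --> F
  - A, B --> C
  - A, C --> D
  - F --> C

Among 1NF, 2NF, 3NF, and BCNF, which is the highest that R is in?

Candidate keys: {A, B}, {A, C}, {A, F}. Prime attributes: {A, B, C, F}.
For F --> B we have {F}⁺ = {B, C, F}; {F} is not a superkey, so BCNF fails.
Since {B} ⊆ prime attributes and every other non-superkey FD also has a prime right side, the schema is in 3NF.

3NF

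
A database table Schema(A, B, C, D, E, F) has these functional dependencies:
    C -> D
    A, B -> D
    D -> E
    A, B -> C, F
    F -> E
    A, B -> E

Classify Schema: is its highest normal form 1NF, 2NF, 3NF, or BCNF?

2NF

Candidate key: {A, B}. Prime attributes: {A, B}.
For C -> D we have {C}⁺ = {C, D, E}; {C} is not a superkey, so BCNF fails.
C -> D has non-prime {D} on the right and a non-superkey on the left, so 3NF fails.
No proper subset of a key has a non-prime attribute in its closure, so there is no partial dependency; 2NF holds.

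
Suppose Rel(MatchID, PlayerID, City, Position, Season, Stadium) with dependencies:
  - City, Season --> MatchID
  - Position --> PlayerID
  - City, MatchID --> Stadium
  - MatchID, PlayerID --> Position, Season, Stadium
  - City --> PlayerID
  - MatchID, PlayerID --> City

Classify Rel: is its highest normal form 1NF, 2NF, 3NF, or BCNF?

3NF

Candidate keys: {City, MatchID}, {City, Season}, {MatchID, PlayerID}, {MatchID, Position}. Prime attributes: {City, MatchID, PlayerID, Position, Season}.
Position --> PlayerID breaks BCNF: {Position}⁺ = {PlayerID, Position}, so {Position} is not a superkey.
But every attribute on its right side ({PlayerID}) is prime, and the same holds for every other non-superkey FD, so 3NF still holds.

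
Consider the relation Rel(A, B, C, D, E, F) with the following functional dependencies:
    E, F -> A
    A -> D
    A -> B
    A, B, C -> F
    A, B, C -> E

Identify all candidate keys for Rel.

No FD produces {C}, so it must be in every candidate key.
{A, C} is a candidate key since {A, C}⁺ = {A, B, C, D, E, F} covers every attribute.
{C, E, F} is a candidate key since {C, E, F}⁺ = {A, B, C, D, E, F} covers every attribute.
These are minimal and exhaustive — every other superkey contains one of them.

{A, C}, {C, E, F}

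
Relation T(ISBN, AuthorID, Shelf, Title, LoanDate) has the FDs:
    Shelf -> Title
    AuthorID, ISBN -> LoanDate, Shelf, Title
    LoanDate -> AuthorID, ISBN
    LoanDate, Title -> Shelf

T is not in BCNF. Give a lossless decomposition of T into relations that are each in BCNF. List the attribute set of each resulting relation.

Candidate keys of the original relation: {AuthorID, ISBN}, {LoanDate}.
{AuthorID, ISBN, LoanDate, Shelf, Title}: {Shelf} determines {Shelf, Title} here but is not a superkey — split on Shelf -> Title, giving {Shelf, Title} and {AuthorID, ISBN, LoanDate, Shelf}.
{Shelf, Title} has no BCNF violation.
{AuthorID, ISBN, LoanDate, Shelf} has no BCNF violation.

{AuthorID, ISBN, LoanDate, Shelf}; {Shelf, Title}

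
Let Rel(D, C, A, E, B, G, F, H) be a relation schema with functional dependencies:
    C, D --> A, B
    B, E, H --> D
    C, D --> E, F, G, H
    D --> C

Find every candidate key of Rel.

{B, E, H}, {D}

{D}⁺ = {A, B, C, D, E, F, G, H}, which is every attribute, so {D} is a candidate key.
{B, E, H}⁺ = {A, B, C, D, E, F, G, H}, which is every attribute, so {B, E, H} is a candidate key.
Any other superkey properly contains one of these, so there are no further candidate keys.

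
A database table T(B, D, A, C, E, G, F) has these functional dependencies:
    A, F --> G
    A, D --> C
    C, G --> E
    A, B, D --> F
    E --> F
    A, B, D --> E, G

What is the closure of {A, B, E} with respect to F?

{A, B, E, F, G}

Start with {A, B, E}.
E --> F applies; add {F} → now {A, B, E, F}.
A, F --> G applies; add {G} → now {A, B, E, F, G}.
No further FD applies.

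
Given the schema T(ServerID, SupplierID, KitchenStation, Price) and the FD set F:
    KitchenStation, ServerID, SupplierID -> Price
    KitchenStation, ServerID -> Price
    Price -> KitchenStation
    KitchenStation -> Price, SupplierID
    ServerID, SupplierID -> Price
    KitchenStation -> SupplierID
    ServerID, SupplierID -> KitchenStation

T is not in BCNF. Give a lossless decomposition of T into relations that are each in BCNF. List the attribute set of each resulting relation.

{KitchenStation, Price, SupplierID}; {Price, ServerID}

Candidate keys of the original relation: {KitchenStation, ServerID}, {Price, ServerID}, {ServerID, SupplierID}.
Within {KitchenStation, Price, ServerID, SupplierID}: {Price}⁺ ∩ {KitchenStation, Price, ServerID, SupplierID} = {KitchenStation, Price, SupplierID}, not the whole set, so Price -> KitchenStation, SupplierID violates BCNF; decompose into {KitchenStation, Price, SupplierID} and {Price, ServerID}.
{KitchenStation, Price, SupplierID}: every determinant is a superkey — BCNF.
{Price, ServerID}: every determinant is a superkey — BCNF.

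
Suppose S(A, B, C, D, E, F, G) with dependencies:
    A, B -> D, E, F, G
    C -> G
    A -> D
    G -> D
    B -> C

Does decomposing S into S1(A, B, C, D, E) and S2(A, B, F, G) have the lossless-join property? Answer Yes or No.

Yes

The shared attributes are {A, B} and {A, B}⁺ = {A, B, C, D, E, F, G}.
S1 is contained in that closure, so S1 ∩ S2 -> S1 holds and the join is lossless.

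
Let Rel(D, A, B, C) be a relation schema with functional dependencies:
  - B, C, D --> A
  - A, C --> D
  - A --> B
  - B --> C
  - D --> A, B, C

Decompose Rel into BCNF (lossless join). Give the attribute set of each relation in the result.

{A, B, D}; {B, C}

Candidate keys of the original relation: {A}, {D}.
{A, B, C, D}: {B} determines {B, C} here but is not a superkey — split on B --> C, giving {B, C} and {A, B, D}.
{B, C}: every determinant is a superkey — BCNF.
{A, B, D}: every determinant is a superkey — BCNF.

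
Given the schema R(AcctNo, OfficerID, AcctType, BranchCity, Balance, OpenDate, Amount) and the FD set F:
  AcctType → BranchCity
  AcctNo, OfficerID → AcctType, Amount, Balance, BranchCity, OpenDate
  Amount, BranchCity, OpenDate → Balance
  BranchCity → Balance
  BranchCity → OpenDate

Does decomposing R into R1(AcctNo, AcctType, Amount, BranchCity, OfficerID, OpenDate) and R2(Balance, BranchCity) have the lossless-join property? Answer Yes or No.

R1 ∩ R2 = {BranchCity}; its closure under F is {Balance, BranchCity, OpenDate}.
Since R2 ⊆ {Balance, BranchCity, OpenDate}, the intersection is a superkey of R2; the decomposition is lossless.

Yes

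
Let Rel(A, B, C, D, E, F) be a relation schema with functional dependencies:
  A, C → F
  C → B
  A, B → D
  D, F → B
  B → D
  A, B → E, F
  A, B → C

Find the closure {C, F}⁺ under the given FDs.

Start with {C, F}.
C → B applies; add {B} → now {B, C, F}.
B → D applies; add {D} → now {B, C, D, F}.
No further FD applies.

{B, C, D, F}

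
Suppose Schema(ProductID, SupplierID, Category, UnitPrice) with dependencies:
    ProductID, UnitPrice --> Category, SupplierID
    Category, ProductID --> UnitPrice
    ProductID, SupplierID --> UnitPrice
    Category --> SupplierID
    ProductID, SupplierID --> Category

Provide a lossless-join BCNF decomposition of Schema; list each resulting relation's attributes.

{Category, ProductID, UnitPrice}; {Category, SupplierID}

Candidate keys of the original relation: {Category, ProductID}, {ProductID, SupplierID}, {ProductID, UnitPrice}.
In {Category, ProductID, SupplierID, UnitPrice}, {Category} is not a superkey ({Category}⁺ restricted to this set is {Category, SupplierID}), so split on Category --> SupplierID into {Category, SupplierID} and {Category, ProductID, UnitPrice}.
{Category, SupplierID}: every determinant is a superkey — BCNF.
{Category, ProductID, UnitPrice}: every determinant is a superkey — BCNF.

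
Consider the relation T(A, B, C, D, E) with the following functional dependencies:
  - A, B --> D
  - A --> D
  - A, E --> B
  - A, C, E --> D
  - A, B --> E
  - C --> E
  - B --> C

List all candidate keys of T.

{A, B}, {A, C}, {A, E}

{A} never appears on the right of any FD, so every key must include it.
{A, B}⁺ = {A, B, C, D, E}, which is every attribute, so {A, B} is a candidate key.
{A, C}⁺ = {A, B, C, D, E}, which is every attribute, so {A, C} is a candidate key.
{A, E}⁺ = {A, B, C, D, E}, which is every attribute, so {A, E} is a candidate key.
No proper subset of any of these is a key, and no other minimal superkey exists.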